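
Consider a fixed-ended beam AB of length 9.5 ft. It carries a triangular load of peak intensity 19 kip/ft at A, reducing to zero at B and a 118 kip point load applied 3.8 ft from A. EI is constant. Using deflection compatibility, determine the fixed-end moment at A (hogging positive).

M_A = 247.2 kip·ft

Take the two fixed-end moments M_A, M_B as redundants; the released structure is the simple span AB.
On the primary (simply-supported) span, the end slopes from the loading are:
  at A: triangular load, peak 19: w₀L³/(45EI) = 362/EI
  at B: triangular load, peak 19: 7w₀L³/(360EI) = 316.8/EI
  at A: point load 118 at a = 3.8: Pab(L + b)/(6LEI) = 681.6/EI
  at B: point load 118 at a = 3.8: Pab(L + a)/(6LEI) = 596.4/EI
  θ_A0 = 1044/EI,  θ_B0 = 913.1/EI
Flexibility coefficients: a unit moment at one end gives L/(3EI) there and L/(6EI) at the far end, so f₁₁ = f₂₂ = 3.167/EI and f₁₂ = f₂₁ = 1.583/EI.
Compatibility — zero rotation at each built-in end:
  3.167 M_A + 1.583 M_B = 1044
  1.583 M_A + 3.167 M_B = 913.1
Solving the pair gives M_A = 247.2 kip·ft and M_B = 164.8 kip·ft (hogging).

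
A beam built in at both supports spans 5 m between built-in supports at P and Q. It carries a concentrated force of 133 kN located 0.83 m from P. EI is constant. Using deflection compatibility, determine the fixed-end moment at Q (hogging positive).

M_Q = 15.28 kN·m

Release both end moments; the primary structure is a simply-supported span PQ with redundants M_P and M_Q.
Simple-span end rotations at P and Q under the given loads:
  at P: point load 133 at a = 0.83: Pab(L + b)/(6LEI) = 140.7/EI
  at Q: point load 133 at a = 0.83: Pab(L + a)/(6LEI) = 89.46/EI
  θ_P0 = 140.7/EI,  θ_Q0 = 89.46/EI
Flexibility coefficients: a unit moment at one end gives L/(3EI) there and L/(6EI) at the far end, so f₁₁ = f₂₂ = 1.667/EI and f₁₂ = f₂₁ = 0.8333/EI.
Compatibility — zero rotation at each built-in end:
  1.667 M_P + 0.8333 M_Q = 140.7
  0.8333 M_P + 1.667 M_Q = 89.46
Solving the pair gives M_P = 76.78 kN·m and M_Q = 15.28 kN·m (hogging).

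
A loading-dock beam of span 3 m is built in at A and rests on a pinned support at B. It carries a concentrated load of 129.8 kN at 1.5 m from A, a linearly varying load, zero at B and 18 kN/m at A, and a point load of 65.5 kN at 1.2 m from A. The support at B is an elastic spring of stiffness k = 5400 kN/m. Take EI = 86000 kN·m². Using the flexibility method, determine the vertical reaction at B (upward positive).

R_B = 21.51 kN

Release the roller at B. Primary structure: cantilever fixed at A.
Primary-structure tip deflection at B by superposition:
  point load 129.8 at a = 1.5: Pa²(3L − a)/(6EI) = 365.1/EI
  triangular load, peak 18 at the fixed end: w₀L⁴/(30EI) = 48.6/EI
  point load 65.5 at a = 1.2: Pa²(3L − a)/(6EI) = 122.6/EI
  δ_0 = 536.3/EI
Flexibility coefficient — unit upward force at B: δ_{BB} = L³/(3EI) = 9/EI.
With EI = 86000 kN·m²: δ_0 = 0.006236 m and δ_{BB} = 0.000105 m/kN.
Compatibility — the spring shortens by R_B/k under the reaction it provides: δ_0 − R_B·δ_{BB} = R_B/k. With 1/k = 0.000185 m/kN, R_B = δ_0 / (δ_{BB} + 1/k) = 0.006236 / (0.000105 + 0.000185) = 21.51 kN.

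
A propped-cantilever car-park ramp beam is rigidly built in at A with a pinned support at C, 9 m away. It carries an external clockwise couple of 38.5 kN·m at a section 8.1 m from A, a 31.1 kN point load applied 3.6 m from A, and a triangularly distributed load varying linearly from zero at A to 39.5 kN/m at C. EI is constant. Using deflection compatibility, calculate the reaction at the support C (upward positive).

R_C = 110.6 kN

Release the roller at C. Primary structure: cantilever fixed at A.
Free-end deflection of the primary structure under the applied loading (downward +):
  clockwise couple 38.5 at a = 8.1: M₀a(2L − a)/(2EI) = 1544/EI
  point load 31.1 at a = 3.6: Pa²(3L − a)/(6EI) = 1572/EI
  triangular load, peak 39.5 at the free end: 11w₀L⁴/(120EI) = 23756/EI
  δ_0 = 26872/EI
Flexibility coefficient — unit upward force at C: δ_{CC} = L³/(3EI) = 243/EI.
Compatibility at C: δ_0 − R_C·δ_{CC} = 0, so R_C = 26872/243 = 110.6 kN.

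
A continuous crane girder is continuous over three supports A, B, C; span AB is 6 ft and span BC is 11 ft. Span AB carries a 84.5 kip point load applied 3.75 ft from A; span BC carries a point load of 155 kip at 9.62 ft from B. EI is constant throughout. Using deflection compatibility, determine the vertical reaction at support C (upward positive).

Insert a hinge at B; M_B is the redundant, and each span becomes simply supported.
Discontinuity in slope at B on the released structure — sum the simple-span end rotations:
  span AB: point load 84.5 at a = 3.75: Pab(L + a)/(6LEI) = 193.1/EI
  span BC: point load 155 at a = 9.62: Pab(L + b)/(6LEI) = 386/EI
  relative rotation θ_0 = (193.1 + 386)/EI = 579.1/EI
A unit hogging moment at B produces rotation L₁/(3EI) + L₂/(3EI) = 5.667/EI.
Compatibility: M_B·(L₁+L₂)/(3EI) = θ_0, giving M_B = 102.2 kip·ft (hogging).
Span BC, ΣM about C: R_B^{BC}·11 = 213.9 + 102.2, so R_B^{BC} = 28.74 kip and R_C = 155 − 28.74 = 126.3 kip.

R_C = 126.3 kip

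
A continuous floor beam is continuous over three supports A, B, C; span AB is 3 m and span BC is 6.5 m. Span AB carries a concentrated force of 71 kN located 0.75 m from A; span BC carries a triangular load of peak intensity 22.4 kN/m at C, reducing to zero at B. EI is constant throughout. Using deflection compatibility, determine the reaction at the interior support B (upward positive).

R_B = 64.26 kN

Release continuity at B by inserting a hinge; the redundant is the internal moment M_B. The primary structure is two simply-supported spans AB and BC.
Rotations at B on the released spans (each span's end-slope, ×1/EI):
  span AB: point load 71 at a = 0.75: Pab(L + a)/(6LEI) = 24.96/EI
  span BC: triangular load, peak 22.4: 7w₀L³/(360EI) = 119.6/EI
  relative rotation θ_0 = (24.96 + 119.6)/EI = 144.6/EI
A unit hogging moment at B produces rotation L₁/(3EI) + L₂/(3EI) = 3.167/EI.
Compatibility: M_B·(L₁+L₂)/(3EI) = θ_0, giving M_B = 45.66 kN·m (hogging).
Span AB, ΣM about A with M_B applied at B: R_B^{AB}·3 = 53.25 + 45.66, so R_B^{AB} = 32.97 kN and R_A = 71 − 32.97 = 38.03 kN.
Span BC, ΣM about C: R_B^{BC}·6.5 = 157.7 + 45.66, so R_B^{BC} = 31.29 kN and R_C = 72.8 − 31.29 = 41.51 kN.
R_B = 32.97 + 31.29 = 64.26 kN.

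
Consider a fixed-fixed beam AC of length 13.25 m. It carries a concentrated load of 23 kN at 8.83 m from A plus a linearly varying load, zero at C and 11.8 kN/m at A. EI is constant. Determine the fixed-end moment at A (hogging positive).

M_A = 126.2 kN·m

Release both end moments; the primary structure is a simply-supported span AC with redundants M_A and M_C.
On the primary (simply-supported) span, the end slopes from the loading are:
  at A: point load 23 at a = 8.83: Pab(L + b)/(6LEI) = 199.5/EI
  at C: point load 23 at a = 8.83: Pab(L + a)/(6LEI) = 249.3/EI
  at A: triangular load, peak 11.8: w₀L³/(45EI) = 610/EI
  at C: triangular load, peak 11.8: 7w₀L³/(360EI) = 533.7/EI
  θ_A0 = 809.5/EI,  θ_C0 = 783/EI
Flexibility coefficients: a unit moment at one end gives L/(3EI) there and L/(6EI) at the far end, so f₁₁ = f₂₂ = 4.417/EI and f₁₂ = f₂₁ = 2.208/EI.
Compatibility — zero rotation at each built-in end:
  4.417 M_A + 2.208 M_C = 809.5
  2.208 M_A + 4.417 M_C = 783
Solving the pair gives M_A = 126.2 kN·m and M_C = 114.2 kN·m (hogging).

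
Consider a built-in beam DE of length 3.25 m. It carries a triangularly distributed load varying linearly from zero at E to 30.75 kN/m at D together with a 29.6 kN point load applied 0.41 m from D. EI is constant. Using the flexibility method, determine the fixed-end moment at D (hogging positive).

Release both end moments; the primary structure is a simply-supported span DE with redundants M_D and M_E.
On the primary (simply-supported) span, the end slopes from the loading are:
  at D: triangular load, peak 30.75: w₀L³/(45EI) = 23.46/EI
  at E: triangular load, peak 30.75: 7w₀L³/(360EI) = 20.53/EI
  at D: point load 29.6 at a = 0.41: Pab(L + b)/(6LEI) = 10.76/EI
  at E: point load 29.6 at a = 0.41: Pab(L + a)/(6LEI) = 6.469/EI
  θ_D0 = 34.22/EI,  θ_E0 = 26.99/EI
Flexibility coefficients: a unit moment at one end gives L/(3EI) there and L/(6EI) at the far end, so f₁₁ = f₂₂ = 1.083/EI and f₁₂ = f₂₁ = 0.5417/EI.
Compatibility — zero rotation at each built-in end:
  1.083 M_D + 0.5417 M_E = 34.22
  0.5417 M_D + 1.083 M_E = 26.99
Solving the pair gives M_D = 25.51 kN·m and M_E = 12.16 kN·m (hogging).

M_D = 25.51 kN·m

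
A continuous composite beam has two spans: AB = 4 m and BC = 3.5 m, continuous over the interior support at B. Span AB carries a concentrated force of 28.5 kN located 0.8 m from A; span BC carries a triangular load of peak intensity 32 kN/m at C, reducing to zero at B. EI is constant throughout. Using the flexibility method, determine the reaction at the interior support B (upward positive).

R_B = 33.21 kN

Insert a hinge at B; M_B is the redundant, and each span becomes simply supported.
Rotations at B on the released spans (each span's end-slope, ×1/EI):
  span AB: point load 28.5 at a = 0.8: Pab(L + a)/(6LEI) = 14.59/EI
  span BC: triangular load, peak 32: 7w₀L³/(360EI) = 26.68/EI
  relative rotation θ_0 = (14.59 + 26.68)/EI = 41.27/EI
A unit hogging moment at B produces rotation L₁/(3EI) + L₂/(3EI) = 2.5/EI.
Slope continuity at B: θ_0 = M_B·2.5/EI, so M_B = 41.27/2.5 = 16.51 kN·m (hogging).
Span AB, ΣM about A with M_B applied at B: R_B^{AB}·4 = 22.8 + 16.51, so R_B^{AB} = 9.827 kN and R_A = 28.5 − 9.827 = 18.67 kN.
Span BC, ΣM about C: R_B^{BC}·3.5 = 65.33 + 16.51, so R_B^{BC} = 23.38 kN and R_C = 56 − 23.38 = 32.62 kN.
R_B = 9.827 + 23.38 = 33.21 kN.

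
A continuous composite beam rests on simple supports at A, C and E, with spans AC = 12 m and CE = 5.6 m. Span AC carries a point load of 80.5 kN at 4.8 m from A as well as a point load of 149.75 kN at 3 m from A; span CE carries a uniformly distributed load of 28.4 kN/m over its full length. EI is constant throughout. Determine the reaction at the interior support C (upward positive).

R_C = 225 kN

Take M_C as the redundant. Released structure: two simple spans AC and CE with a hinge at C.
Discontinuity in slope at C on the released structure — sum the simple-span end rotations:
  span AC: point load 80.5 at a = 4.8: Pab(L + a)/(6LEI) = 649.2/EI
  span AC: point load 149.75 at a = 3: Pab(L + a)/(6LEI) = 842.3/EI
  span CE: UDL 28.4: wL³/(24EI) = 207.8/EI
  relative rotation θ_0 = (1491 + 207.8)/EI = 1699/EI
A unit hogging moment at C produces rotation L₁/(3EI) + L₂/(3EI) = 5.867/EI.
Slope continuity at C: θ_0 = M_C·5.867/EI, so M_C = 1699/5.867 = 289.7 kN·m (hogging).
Span AC, ΣM about A with M_C applied at C: R_C^{AC}·12 = 835.6 + 289.7, so R_C^{AC} = 93.78 kN and R_A = 230.2 − 93.78 = 136.5 kN.
Span CE, ΣM about E: R_C^{CE}·5.6 = 445.3 + 289.7, so R_C^{CE} = 131.2 kN and R_E = 159 − 131.2 = 27.8 kN.
R_C = 93.78 + 131.2 = 225 kN.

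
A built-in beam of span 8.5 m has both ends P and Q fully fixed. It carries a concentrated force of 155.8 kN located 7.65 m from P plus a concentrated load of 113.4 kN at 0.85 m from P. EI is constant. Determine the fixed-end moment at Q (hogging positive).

M_Q = 115.9 kN·m

Release both end moments; the primary structure is a simply-supported span PQ with redundants M_P and M_Q.
On the primary (simply-supported) span, the end slopes from the loading are:
  at P: point load 155.8 at a = 7.65: Pab(L + b)/(6LEI) = 185.7/EI
  at Q: point load 155.8 at a = 7.65: Pab(L + a)/(6LEI) = 320.8/EI
  at P: point load 113.4 at a = 0.85: Pab(L + b)/(6LEI) = 233.5/EI
  at Q: point load 113.4 at a = 0.85: Pab(L + a)/(6LEI) = 135.2/EI
  θ_P0 = 419.2/EI,  θ_Q0 = 456/EI
Flexibility coefficients: a unit moment at one end gives L/(3EI) there and L/(6EI) at the far end, so f₁₁ = f₂₂ = 2.833/EI and f₁₂ = f₂₁ = 1.417/EI.
Compatibility — zero rotation at each built-in end:
  2.833 M_P + 1.417 M_Q = 419.2
  1.417 M_P + 2.833 M_Q = 456
Solving the pair gives M_P = 89.99 kN·m and M_Q = 115.9 kN·m (hogging).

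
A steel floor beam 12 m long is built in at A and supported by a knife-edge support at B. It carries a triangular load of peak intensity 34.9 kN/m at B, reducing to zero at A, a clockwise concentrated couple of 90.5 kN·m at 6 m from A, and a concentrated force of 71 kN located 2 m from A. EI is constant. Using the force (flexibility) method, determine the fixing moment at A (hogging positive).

M_A = 390.3 kN·m

Choose R_B as the redundant. The primary structure is the cantilever fixed at A.
Primary-structure tip deflection at B by superposition:
  triangular load, peak 34.9 at the free end: 11w₀L⁴/(120EI) = 66338/EI
  clockwise couple 90.5 at a = 6: M₀a(2L − a)/(2EI) = 4887/EI
  point load 71 at a = 2: Pa²(3L − a)/(6EI) = 1609/EI
  δ_0 = 72834/EI
Flexibility coefficient — unit upward force at B: δ_{BB} = L³/(3EI) = 576/EI.
Compatibility at B: δ_0 − R_B·δ_{BB} = 0, so R_B = 72834/576 = 126.4 kN.
Moment equilibrium about A: M_A = Σ(load moments about A) − R_B·L = 1908 − 126.4×12 = 390.3 kN·m.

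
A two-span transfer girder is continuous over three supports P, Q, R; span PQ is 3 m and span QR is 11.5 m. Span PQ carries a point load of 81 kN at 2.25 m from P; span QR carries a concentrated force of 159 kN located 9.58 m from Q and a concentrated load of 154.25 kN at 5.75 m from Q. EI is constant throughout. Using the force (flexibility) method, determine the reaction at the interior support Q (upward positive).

R_Q = 328.2 kN

Take M_Q as the redundant. Released structure: two simple spans PQ and QR with a hinge at Q.
End slopes at the hinge Q, treating each span as simply supported:
  span PQ: point load 81 at a = 2.25: Pab(L + a)/(6LEI) = 39.87/EI
  span QR: point load 159 at a = 9.58: Pab(L + b)/(6LEI) = 568.8/EI
  span QR: point load 154.25 at a = 5.75: Pab(L + b)/(6LEI) = 1275/EI
  relative rotation θ_0 = (39.87 + 1844)/EI = 1884/EI
A unit hogging moment at Q produces rotation L₁/(3EI) + L₂/(3EI) = 4.833/EI.
Slope continuity at Q: θ_0 = M_Q·4.833/EI, so M_Q = 1884/4.833 = 389.7 kN·m (hogging).
Span PQ, ΣM about P with M_Q applied at Q: R_Q^{PQ}·3 = 182.2 + 389.7, so R_Q^{PQ} = 190.7 kN and R_P = 81 − 190.7 = -109.7 kN.
Span QR, ΣM about R: R_Q^{QR}·11.5 = 1192 + 389.7, so R_Q^{QR} = 137.6 kN and R_R = 313.2 − 137.6 = 175.7 kN.
R_Q = 190.7 + 137.6 = 328.2 kN.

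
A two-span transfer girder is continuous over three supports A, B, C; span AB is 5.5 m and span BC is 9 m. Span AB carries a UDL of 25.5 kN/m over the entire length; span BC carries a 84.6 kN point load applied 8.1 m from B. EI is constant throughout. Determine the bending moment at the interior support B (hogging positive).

Take M_B as the redundant. Released structure: two simple spans AB and BC with a hinge at B.
End slopes at the hinge B, treating each span as simply supported:
  span AB: UDL 25.5: wL³/(24EI) = 176.8/EI
  span BC: point load 84.6 at a = 8.1: Pab(L + b)/(6LEI) = 113.1/EI
  relative rotation θ_0 = (176.8 + 113.1)/EI = 289.8/EI
A unit hogging moment at B produces rotation L₁/(3EI) + L₂/(3EI) = 4.833/EI.
Compatibility: M_B·(L₁+L₂)/(3EI) = θ_0, giving M_B = 59.97 kN·m (hogging).

M_B = 59.97 kN·m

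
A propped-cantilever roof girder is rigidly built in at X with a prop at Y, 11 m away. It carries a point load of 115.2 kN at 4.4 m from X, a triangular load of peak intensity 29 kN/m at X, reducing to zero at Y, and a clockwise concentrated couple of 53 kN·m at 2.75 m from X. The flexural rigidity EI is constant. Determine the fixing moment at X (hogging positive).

Remove the prop at Y; the released (primary) structure is a cantilever built in at X.
Primary-structure tip deflection at Y by superposition:
  point load 115.2 at a = 4.4: Pa²(3L − a)/(6EI) = 10631/EI
  triangular load, peak 29 at the fixed end: w₀L⁴/(30EI) = 14153/EI
  clockwise couple 53 at a = 2.75: M₀a(2L − a)/(2EI) = 1403/EI
  δ_0 = 26187/EI
Tip deflection under a unit load at Y: L³/(3EI) = 443.7/EI.
The prop prevents deflection at Y: R_Y = δ_0/δ_{YY} = 26187/443.7 = 59.02 kN.
Moment equilibrium about X: M_X = Σ(load moments about X) − R_Y·L = 1145 − 59.02×11 = 495.5 kN·m.

M_X = 495.5 kN·m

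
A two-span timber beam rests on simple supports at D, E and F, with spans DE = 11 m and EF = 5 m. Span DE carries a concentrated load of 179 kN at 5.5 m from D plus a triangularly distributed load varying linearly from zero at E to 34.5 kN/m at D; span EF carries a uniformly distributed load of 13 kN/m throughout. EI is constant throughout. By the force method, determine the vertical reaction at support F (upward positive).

R_F = -54.29 kN

Release continuity at E by inserting a hinge; the redundant is the internal moment M_E. The primary structure is two simply-supported spans DE and EF.
Discontinuity in slope at E on the released structure — sum the simple-span end rotations:
  span DE: point load 179 at a = 5.5: Pab(L + a)/(6LEI) = 1354/EI
  span DE: triangular load, peak 34.5: 7w₀L³/(360EI) = 892.9/EI
  span EF: UDL 13: wL³/(24EI) = 67.71/EI
  relative rotation θ_0 = (2247 + 67.71)/EI = 2314/EI
A unit hogging moment at E produces rotation L₁/(3EI) + L₂/(3EI) = 5.333/EI.
Slope continuity at E: θ_0 = M_E·5.333/EI, so M_E = 2314/5.333 = 433.9 kN·m (hogging).
Span EF, ΣM about F: R_E^{EF}·5 = 162.5 + 433.9, so R_E^{EF} = 119.3 kN and R_F = 65 − 119.3 = -54.29 kN.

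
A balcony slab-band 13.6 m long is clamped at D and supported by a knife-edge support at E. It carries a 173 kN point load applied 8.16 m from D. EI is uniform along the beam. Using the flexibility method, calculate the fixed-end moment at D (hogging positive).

Release the roller at E. Primary structure: cantilever fixed at D.
Primary-structure tip deflection at E by superposition:
  point load 173 at a = 8.16: Pa²(3L − a)/(6EI) = 62665/EI
Tip deflection under a unit load at E: L³/(3EI) = 838.5/EI.
Compatibility at E: δ_0 − R_E·δ_{EE} = 0, so R_E = 62665/838.5 = 74.74 kN.
Moment equilibrium about D: M_D = Σ(load moments about D) − R_E·L = 1412 − 74.74×13.6 = 395.3 kN·m.

M_D = 395.3 kN·m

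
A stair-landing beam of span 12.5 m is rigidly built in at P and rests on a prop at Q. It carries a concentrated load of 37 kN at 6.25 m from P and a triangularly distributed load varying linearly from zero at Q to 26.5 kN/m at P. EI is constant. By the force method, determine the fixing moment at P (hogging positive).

M_P = 362.8 kN·m

Choose R_Q as the redundant. The primary structure is the cantilever fixed at P.
Deflection at Q on the released cantilever, summing each load's contribution:
  point load 37 at a = 6.25: Pa²(3L − a)/(6EI) = 7528/EI
  triangular load, peak 26.5 at the fixed end: w₀L⁴/(30EI) = 21566/EI
  δ_0 = 29093/EI
Flexibility coefficient — unit upward force at Q: δ_{QQ} = L³/(3EI) = 651/EI.
Compatibility at Q: δ_0 − R_Q·δ_{QQ} = 0, so R_Q = 29093/651 = 44.69 kN.
Moment equilibrium about P: M_P = Σ(load moments about P) − R_Q·L = 921.4 − 44.69×12.5 = 362.8 kN·m.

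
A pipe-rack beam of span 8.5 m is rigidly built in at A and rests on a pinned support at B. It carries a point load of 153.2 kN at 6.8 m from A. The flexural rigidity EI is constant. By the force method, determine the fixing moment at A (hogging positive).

Choose R_B as the redundant. The primary structure is the cantilever fixed at A.
Downward deflection at the released point B due to the loads:
  point load 153.2 at a = 6.8: Pa²(3L − a)/(6EI) = 22078/EI
Flexibility coefficient — unit upward force at B: δ_{BB} = L³/(3EI) = 204.7/EI.
The prop prevents deflection at B: R_B = δ_0/δ_{BB} = 22078/204.7 = 107.9 kN.
Moment equilibrium about A: M_A = Σ(load moments about A) − R_B·L = 1042 − 107.9×8.5 = 125 kN·m.

M_A = 125 kN·m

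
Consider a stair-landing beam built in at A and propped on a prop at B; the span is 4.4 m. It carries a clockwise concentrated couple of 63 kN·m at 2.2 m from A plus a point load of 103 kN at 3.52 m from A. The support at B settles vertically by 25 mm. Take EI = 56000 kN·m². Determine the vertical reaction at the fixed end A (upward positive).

Choose R_B as the redundant. The primary structure is the cantilever fixed at A.
Free-end deflection of the primary structure under the applied loading (downward +):
  clockwise couple 63 at a = 2.2: M₀a(2L − a)/(2EI) = 457.4/EI
  point load 103 at a = 3.52: Pa²(3L − a)/(6EI) = 2059/EI
  δ_0 = 2516/EI
Flexibility coefficient — unit upward force at B: δ_{BB} = L³/(3EI) = 28.39/EI.
With EI = 56000 kN·m²: δ_0 = 0.044935 m and δ_{BB} = 0.000507 m/kN.
Compatibility — the beam at B must follow the support down by 0.025 m: δ_0 − R_B·δ_{BB} = 0.025, so R_B = (0.044935 − 0.025)/0.000507 = 39.31 kN.
Vertical equilibrium: R_A = ΣP − R_B = 103 − 39.31 = 63.69 kN.

R_A = 63.69 kN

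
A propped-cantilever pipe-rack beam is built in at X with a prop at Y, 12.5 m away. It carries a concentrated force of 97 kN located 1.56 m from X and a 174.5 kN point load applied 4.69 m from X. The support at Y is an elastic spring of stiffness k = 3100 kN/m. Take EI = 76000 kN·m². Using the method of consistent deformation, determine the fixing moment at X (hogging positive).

M_X = 555.2 kN·m

Release the roller at Y. Primary structure: cantilever fixed at X.
Deflection at Y on the released cantilever, summing each load's contribution:
  point load 97 at a = 1.56: Pa²(3L − a)/(6EI) = 1414/EI
  point load 174.5 at a = 4.69: Pa²(3L − a)/(6EI) = 20989/EI
  δ_0 = 22403/EI
Flexibility coefficient — unit upward force at Y: δ_{YY} = L³/(3EI) = 651/EI.
With EI = 76000 kN·m²: δ_0 = 0.29478 m and δ_{YY} = 0.008566 m/kN.
Compatibility — the spring shortens by R_Y/k under the reaction it provides: δ_0 − R_Y·δ_{YY} = R_Y/k. With 1/k = 0.000323 m/kN, R_Y = δ_0 / (δ_{YY} + 1/k) = 0.29478 / (0.008566 + 0.000323) = 33.16 kN.
Moment equilibrium about X: M_X = Σ(load moments about X) − R_Y·L = 969.7 − 33.16×12.5 = 555.2 kN·m.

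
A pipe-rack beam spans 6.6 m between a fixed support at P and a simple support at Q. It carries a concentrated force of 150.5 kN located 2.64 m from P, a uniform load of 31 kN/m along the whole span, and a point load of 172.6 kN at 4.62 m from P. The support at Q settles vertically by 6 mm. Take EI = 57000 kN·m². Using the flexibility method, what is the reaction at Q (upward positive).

Remove the prop at Q; the released (primary) structure is a cantilever built in at P.
Deflection at Q on the released cantilever, summing each load's contribution:
  point load 150.5 at a = 2.64: Pa²(3L − a)/(6EI) = 3000/EI
  UDL 31: wL⁴/(8EI) = 7353/EI
  point load 172.6 at a = 4.62: Pa²(3L − a)/(6EI) = 9321/EI
  δ_0 = 19673/EI
Tip deflection under a unit load at Q: L³/(3EI) = 95.83/EI.
With EI = 57000 kN·m²: δ_0 = 0.34515 m and δ_{QQ} = 0.001681 m/kN.
Compatibility — the beam at Q must follow the support down by 0.006 m: δ_0 − R_Q·δ_{QQ} = 0.006, so R_Q = (0.34515 − 0.006)/0.001681 = 201.7 kN.

R_Q = 201.7 kN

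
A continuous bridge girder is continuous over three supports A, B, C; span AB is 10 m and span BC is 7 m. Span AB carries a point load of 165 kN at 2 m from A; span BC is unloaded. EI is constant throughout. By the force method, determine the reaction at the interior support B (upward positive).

R_B = 55.63 kN

Take M_B as the redundant. Released structure: two simple spans AB and BC with a hinge at B.
Rotations at B on the released spans (each span's end-slope, ×1/EI):
  span AB: point load 165 at a = 2: Pab(L + a)/(6LEI) = 528/EI
  relative rotation θ_0 = (528 + 0)/EI = 528/EI
A unit hogging moment at B produces rotation L₁/(3EI) + L₂/(3EI) = 5.667/EI.
Slope continuity at B: θ_0 = M_B·5.667/EI, so M_B = 528/5.667 = 93.18 kN·m (hogging).
Span AB, ΣM about A with M_B applied at B: R_B^{AB}·10 = 330 + 93.18, so R_B^{AB} = 42.32 kN and R_A = 165 − 42.32 = 122.7 kN.
Span BC, ΣM about C: R_B^{BC}·7 = 0 + 93.18, so R_B^{BC} = 13.31 kN and R_C = 0 − 13.31 = -13.31 kN.
R_B = 42.32 + 13.31 = 55.63 kN.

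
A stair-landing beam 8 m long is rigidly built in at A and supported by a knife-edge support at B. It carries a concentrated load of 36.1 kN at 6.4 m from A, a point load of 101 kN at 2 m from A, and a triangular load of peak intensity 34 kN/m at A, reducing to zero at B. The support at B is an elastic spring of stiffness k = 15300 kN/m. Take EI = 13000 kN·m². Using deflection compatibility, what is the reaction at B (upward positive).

R_B = 60.99 kN

Remove the prop at B; the released (primary) structure is a cantilever built in at A.
Primary-structure tip deflection at B by superposition:
  point load 36.1 at a = 6.4: Pa²(3L − a)/(6EI) = 4337/EI
  point load 101 at a = 2: Pa²(3L − a)/(6EI) = 1481/EI
  triangular load, peak 34 at the fixed end: w₀L⁴/(30EI) = 4642/EI
  δ_0 = 10461/EI
Tip deflection under a unit load at B: L³/(3EI) = 170.7/EI.
With EI = 13000 kN·m²: δ_0 = 0.80468 m and δ_{BB} = 0.013128 m/kN.
Compatibility — the spring shortens by R_B/k under the reaction it provides: δ_0 − R_B·δ_{BB} = R_B/k. With 1/k = 0.000065 m/kN, R_B = δ_0 / (δ_{BB} + 1/k) = 0.80468 / (0.013128 + 0.000065) = 60.99 kN.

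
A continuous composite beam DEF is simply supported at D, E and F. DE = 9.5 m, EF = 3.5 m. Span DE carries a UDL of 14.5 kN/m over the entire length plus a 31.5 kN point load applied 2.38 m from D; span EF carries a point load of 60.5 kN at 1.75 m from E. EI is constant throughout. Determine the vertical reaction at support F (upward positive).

R_F = -14.29 kN

Take M_E as the redundant. Released structure: two simple spans DE and EF with a hinge at E.
Discontinuity in slope at E on the released structure — sum the simple-span end rotations:
  span DE: UDL 14.5: wL³/(24EI) = 518/EI
  span DE: point load 31.5 at a = 2.38: Pab(L + a)/(6LEI) = 111.3/EI
  span EF: point load 60.5 at a = 1.75: Pab(L + b)/(6LEI) = 46.32/EI
  relative rotation θ_0 = (629.2 + 46.32)/EI = 675.6/EI
A unit hogging moment at E produces rotation L₁/(3EI) + L₂/(3EI) = 4.333/EI.
Slope continuity at E: θ_0 = M_E·4.333/EI, so M_E = 675.6/4.333 = 155.9 kN·m (hogging).
Span EF, ΣM about F: R_E^{EF}·3.5 = 105.9 + 155.9, so R_E^{EF} = 74.79 kN and R_F = 60.5 − 74.79 = -14.29 kN.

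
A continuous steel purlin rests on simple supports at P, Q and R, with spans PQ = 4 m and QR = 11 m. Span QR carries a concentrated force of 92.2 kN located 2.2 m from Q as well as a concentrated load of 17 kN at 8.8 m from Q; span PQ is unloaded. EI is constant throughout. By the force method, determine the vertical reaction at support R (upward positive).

R_R = 21.11 kN

Insert a hinge at Q; M_Q is the redundant, and each span becomes simply supported.
Rotations at Q on the released spans (each span's end-slope, ×1/EI):
  span QR: point load 92.2 at a = 2.2: Pab(L + b)/(6LEI) = 535.5/EI
  span QR: point load 17 at a = 8.8: Pab(L + b)/(6LEI) = 65.82/EI
  relative rotation θ_0 = (0 + 601.3)/EI = 601.3/EI
A unit hogging moment at Q produces rotation L₁/(3EI) + L₂/(3EI) = 5/EI.
Slope continuity at Q: θ_0 = M_Q·5/EI, so M_Q = 601.3/5 = 120.3 kN·m (hogging).
Span QR, ΣM about R: R_Q^{QR}·11 = 848.8 + 120.3, so R_Q^{QR} = 88.09 kN and R_R = 109.2 − 88.09 = 21.11 kN.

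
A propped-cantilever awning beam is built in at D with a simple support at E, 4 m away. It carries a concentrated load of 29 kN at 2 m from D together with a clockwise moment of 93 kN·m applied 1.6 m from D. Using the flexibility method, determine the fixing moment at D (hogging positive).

M_D = 25.47 kN·m

Take the reaction at E as the redundant and release it; the primary structure is a cantilever fixed at D.
Deflection at E on the released cantilever, summing each load's contribution:
  point load 29 at a = 2: Pa²(3L − a)/(6EI) = 193.3/EI
  clockwise couple 93 at a = 1.6: M₀a(2L − a)/(2EI) = 476.2/EI
  δ_0 = 669.5/EI
Tip deflection under a unit load at E: L³/(3EI) = 21.33/EI.
Compatibility at E: δ_0 − R_E·δ_{EE} = 0, so R_E = 669.5/21.33 = 31.38 kN.
Moment equilibrium about D: M_D = Σ(load moments about D) − R_E·L = 151 − 31.38×4 = 25.47 kN·m.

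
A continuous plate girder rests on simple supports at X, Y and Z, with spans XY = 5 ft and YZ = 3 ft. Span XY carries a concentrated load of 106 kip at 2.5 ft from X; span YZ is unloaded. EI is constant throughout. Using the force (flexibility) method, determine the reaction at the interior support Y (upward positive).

R_Y = 86.12 kip

Take M_Y as the redundant. Released structure: two simple spans XY and YZ with a hinge at Y.
End slopes at the hinge Y, treating each span as simply supported:
  span XY: point load 106 at a = 2.5: Pab(L + a)/(6LEI) = 165.6/EI
  relative rotation θ_0 = (165.6 + 0)/EI = 165.6/EI
A unit hogging moment at Y produces rotation L₁/(3EI) + L₂/(3EI) = 2.667/EI.
Slope continuity at Y: θ_0 = M_Y·2.667/EI, so M_Y = 165.6/2.667 = 62.11 kip·ft (hogging).
Span XY, ΣM about X with M_Y applied at Y: R_Y^{XY}·5 = 265 + 62.11, so R_Y^{XY} = 65.42 kip and R_X = 106 − 65.42 = 40.58 kip.
Span YZ, ΣM about Z: R_Y^{YZ}·3 = 0 + 62.11, so R_Y^{YZ} = 20.7 kip and R_Z = 0 − 20.7 = -20.7 kip.
R_Y = 65.42 + 20.7 = 86.12 kip.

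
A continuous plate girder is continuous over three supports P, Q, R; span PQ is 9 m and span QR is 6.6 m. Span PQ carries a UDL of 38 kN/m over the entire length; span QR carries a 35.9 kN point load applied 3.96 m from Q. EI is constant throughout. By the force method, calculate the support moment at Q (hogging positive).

Insert a hinge at Q; M_Q is the redundant, and each span becomes simply supported.
End slopes at the hinge Q, treating each span as simply supported:
  span PQ: UDL 38: wL³/(24EI) = 1154/EI
  span QR: point load 35.9 at a = 3.96: Pab(L + b)/(6LEI) = 87.57/EI
  relative rotation θ_0 = (1154 + 87.57)/EI = 1242/EI
A unit hogging moment at Q produces rotation L₁/(3EI) + L₂/(3EI) = 5.2/EI.
Slope continuity at Q: θ_0 = M_Q·5.2/EI, so M_Q = 1242/5.2 = 238.8 kN·m (hogging).

M_Q = 238.8 kN·m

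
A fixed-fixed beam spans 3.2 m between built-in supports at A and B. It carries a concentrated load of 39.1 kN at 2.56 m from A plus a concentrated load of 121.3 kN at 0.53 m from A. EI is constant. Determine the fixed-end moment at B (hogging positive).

M_B = 24.9 kN·m

Take the two fixed-end moments M_A, M_B as redundants; the released structure is the simple span AB.
End rotations of the released simple span under the applied load (×1/EI):
  at A: point load 39.1 at a = 2.56: Pab(L + b)/(6LEI) = 12.81/EI
  at B: point load 39.1 at a = 2.56: Pab(L + a)/(6LEI) = 19.22/EI
  at A: point load 121.3 at a = 0.53: Pab(L + b)/(6LEI) = 52.48/EI
  at B: point load 121.3 at a = 0.53: Pab(L + a)/(6LEI) = 33.35/EI
  θ_A0 = 65.29/EI,  θ_B0 = 52.57/EI
Flexibility coefficients: a unit moment at one end gives L/(3EI) there and L/(6EI) at the far end, so f₁₁ = f₂₂ = 1.067/EI and f₁₂ = f₂₁ = 0.5333/EI.
Compatibility — zero rotation at each built-in end:
  1.067 M_A + 0.5333 M_B = 65.29
  0.5333 M_A + 1.067 M_B = 52.57
Solving the pair gives M_A = 48.76 kN·m and M_B = 24.9 kN·m (hogging).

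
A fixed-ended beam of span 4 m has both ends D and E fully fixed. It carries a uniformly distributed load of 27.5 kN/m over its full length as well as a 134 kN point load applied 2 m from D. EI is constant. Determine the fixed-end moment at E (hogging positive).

M_E = 103.7 kN·m

Release both end moments; the primary structure is a simply-supported span DE with redundants M_D and M_E.
Simple-span end rotations at D and E under the given loads:
  at D: UDL 27.5: wL³/(24EI) = 73.33/EI
  at E: UDL 27.5: wL³/(24EI) = 73.33/EI
  at D: point load 134 at a = 2: Pab(L + b)/(6LEI) = 134/EI
  at E: point load 134 at a = 2: Pab(L + a)/(6LEI) = 134/EI
  θ_D0 = 207.3/EI,  θ_E0 = 207.3/EI
Flexibility coefficients: a unit moment at one end gives L/(3EI) there and L/(6EI) at the far end, so f₁₁ = f₂₂ = 1.333/EI and f₁₂ = f₂₁ = 0.6667/EI.
Compatibility — zero rotation at each built-in end:
  1.333 M_D + 0.6667 M_E = 207.3
  0.6667 M_D + 1.333 M_E = 207.3
Solving the pair gives M_D = 103.7 kN·m and M_E = 103.7 kN·m (hogging).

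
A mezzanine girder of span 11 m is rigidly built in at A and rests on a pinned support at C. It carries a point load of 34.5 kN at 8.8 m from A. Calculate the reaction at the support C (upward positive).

Choose R_C as the redundant. The primary structure is the cantilever fixed at A.
Downward deflection at the released point C due to the loads:
  point load 34.5 at a = 8.8: Pa²(3L − a)/(6EI) = 10776/EI
Flexibility coefficient — unit upward force at C: δ_{CC} = L³/(3EI) = 443.7/EI.
Compatibility at C: δ_0 − R_C·δ_{CC} = 0, so R_C = 10776/443.7 = 24.29 kN.

R_C = 24.29 kN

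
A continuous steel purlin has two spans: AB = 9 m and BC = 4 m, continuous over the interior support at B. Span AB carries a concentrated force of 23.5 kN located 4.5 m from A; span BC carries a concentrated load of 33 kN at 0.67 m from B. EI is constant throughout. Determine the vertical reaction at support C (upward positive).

R_C = -2.633 kN

Release continuity at B by inserting a hinge; the redundant is the internal moment M_B. The primary structure is two simply-supported spans AB and BC.
Rotations at B on the released spans (each span's end-slope, ×1/EI):
  span AB: point load 23.5 at a = 4.5: Pab(L + a)/(6LEI) = 119/EI
  span BC: point load 33 at a = 0.67: Pab(L + b)/(6LEI) = 22.49/EI
  relative rotation θ_0 = (119 + 22.49)/EI = 141.5/EI
A unit hogging moment at B produces rotation L₁/(3EI) + L₂/(3EI) = 4.333/EI.
Slope continuity at B: θ_0 = M_B·4.333/EI, so M_B = 141.5/4.333 = 32.64 kN·m (hogging).
Span BC, ΣM about C: R_B^{BC}·4 = 109.9 + 32.64, so R_B^{BC} = 35.63 kN and R_C = 33 − 35.63 = -2.633 kN.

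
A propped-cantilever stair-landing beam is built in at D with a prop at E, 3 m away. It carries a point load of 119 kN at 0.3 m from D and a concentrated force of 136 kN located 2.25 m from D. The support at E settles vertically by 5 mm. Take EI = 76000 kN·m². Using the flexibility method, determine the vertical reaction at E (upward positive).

R_E = 45.57 kN

Release the roller at E. Primary structure: cantilever fixed at D.
Primary-structure tip deflection at E by superposition:
  point load 119 at a = 0.3: Pa²(3L − a)/(6EI) = 15.53/EI
  point load 136 at a = 2.25: Pa²(3L − a)/(6EI) = 774.6/EI
  δ_0 = 790.1/EI
Flexibility coefficient — unit upward force at E: δ_{EE} = L³/(3EI) = 9/EI.
With EI = 76000 kN·m²: δ_0 = 0.010396 m and δ_{EE} = 0.000118 m/kN.
Compatibility — the beam at E must follow the support down by 0.005 m: δ_0 − R_E·δ_{EE} = 0.005, so R_E = (0.010396 − 0.005)/0.000118 = 45.57 kN.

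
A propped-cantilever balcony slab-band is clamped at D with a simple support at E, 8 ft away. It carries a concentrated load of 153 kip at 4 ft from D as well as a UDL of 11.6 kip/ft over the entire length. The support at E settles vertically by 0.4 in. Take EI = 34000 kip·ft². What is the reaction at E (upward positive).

Remove the prop at E; the released (primary) structure is a cantilever built in at D.
Downward deflection at the released point E due to the loads:
  point load 153 at a = 4: Pa²(3L − a)/(6EI) = 8160/EI
  UDL 11.6: wL⁴/(8EI) = 5939/EI
  δ_0 = 14099/EI
Tip deflection under a unit load at E: L³/(3EI) = 170.7/EI.
With EI = 34000 kip·ft²: δ_0 = 0.41468 ft and δ_{EE} = 0.00502 ft/kip.
Compatibility — the beam at E must follow the support down by 0.03333 ft: δ_0 − R_E·δ_{EE} = 0.03333, so R_E = (0.41468 − 0.03333)/0.00502 = 75.97 kip.

R_E = 75.97 kip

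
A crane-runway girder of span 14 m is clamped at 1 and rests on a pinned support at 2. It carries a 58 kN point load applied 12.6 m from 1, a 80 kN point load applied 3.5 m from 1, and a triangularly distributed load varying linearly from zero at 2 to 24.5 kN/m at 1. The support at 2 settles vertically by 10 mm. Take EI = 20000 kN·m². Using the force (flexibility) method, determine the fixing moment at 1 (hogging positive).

Remove the prop at 2; the released (primary) structure is a cantilever built in at 1.
Downward deflection at the released point 2 due to the loads:
  point load 58 at a = 12.6: Pa²(3L − a)/(6EI) = 45120/EI
  point load 80 at a = 3.5: Pa²(3L − a)/(6EI) = 6288/EI
  triangular load, peak 24.5 at the fixed end: w₀L⁴/(30EI) = 31373/EI
  δ_0 = 82781/EI
Flexibility coefficient — unit upward force at 2: δ_{22} = L³/(3EI) = 914.7/EI.
With EI = 20000 kN·m²: δ_0 = 4.139 m and δ_{22} = 0.045733 m/kN.
Compatibility — the beam at 2 must follow the support down by 0.01 m: δ_0 − R_2·δ_{22} = 0.01, so R_2 = (4.139 − 0.01)/0.045733 = 90.29 kN.
Moment equilibrium about 1: M_1 = Σ(load moments about 1) − R_2·L = 1811 − 90.29×14 = 547.1 kN·m.

M_1 = 547.1 kN·m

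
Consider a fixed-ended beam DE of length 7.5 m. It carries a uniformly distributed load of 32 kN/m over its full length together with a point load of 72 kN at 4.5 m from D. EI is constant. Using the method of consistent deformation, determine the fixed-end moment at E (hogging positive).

Release both end moments; the primary structure is a simply-supported span DE with redundants M_D and M_E.
End rotations of the released simple span under the applied load (×1/EI):
  at D: UDL 32: wL³/(24EI) = 562.5/EI
  at E: UDL 32: wL³/(24EI) = 562.5/EI
  at D: point load 72 at a = 4.5: Pab(L + b)/(6LEI) = 226.8/EI
  at E: point load 72 at a = 4.5: Pab(L + a)/(6LEI) = 259.2/EI
  θ_D0 = 789.3/EI,  θ_E0 = 821.7/EI
Flexibility coefficients: a unit moment at one end gives L/(3EI) there and L/(6EI) at the far end, so f₁₁ = f₂₂ = 2.5/EI and f₁₂ = f₂₁ = 1.25/EI.
Compatibility — zero rotation at each built-in end:
  2.5 M_D + 1.25 M_E = 789.3
  1.25 M_D + 2.5 M_E = 821.7
Solving the pair gives M_D = 201.8 kN·m and M_E = 227.8 kN·m (hogging).

M_E = 227.8 kN·m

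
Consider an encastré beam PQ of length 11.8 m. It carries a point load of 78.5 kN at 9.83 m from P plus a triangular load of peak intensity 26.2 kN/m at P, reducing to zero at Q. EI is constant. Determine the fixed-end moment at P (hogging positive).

Release both end moments; the primary structure is a simply-supported span PQ with redundants M_P and M_Q.
Simple-span end rotations at P and Q under the given loads:
  at P: point load 78.5 at a = 9.83: Pab(L + b)/(6LEI) = 295.7/EI
  at Q: point load 78.5 at a = 9.83: Pab(L + a)/(6LEI) = 464.4/EI
  at P: triangular load, peak 26.2: w₀L³/(45EI) = 956.6/EI
  at Q: triangular load, peak 26.2: 7w₀L³/(360EI) = 837/EI
  θ_P0 = 1252/EI,  θ_Q0 = 1301/EI
Flexibility coefficients: a unit moment at one end gives L/(3EI) there and L/(6EI) at the far end, so f₁₁ = f₂₂ = 3.933/EI and f₁₂ = f₂₁ = 1.967/EI.
Compatibility — zero rotation at each built-in end:
  3.933 M_P + 1.967 M_Q = 1252
  1.967 M_P + 3.933 M_Q = 1301
Solving the pair gives M_P = 203.9 kN·m and M_Q = 228.9 kN·m (hogging).

M_P = 203.9 kN·m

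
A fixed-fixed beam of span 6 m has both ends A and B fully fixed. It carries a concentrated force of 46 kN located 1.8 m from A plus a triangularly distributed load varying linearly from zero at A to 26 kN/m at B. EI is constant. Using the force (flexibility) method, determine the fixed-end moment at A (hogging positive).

M_A = 71.77 kN·m

Release both end moments; the primary structure is a simply-supported span AB with redundants M_A and M_B.
Simple-span end rotations at A and B under the given loads:
  at A: point load 46 at a = 1.8: Pab(L + b)/(6LEI) = 98.53/EI
  at B: point load 46 at a = 1.8: Pab(L + a)/(6LEI) = 75.35/EI
  at A: triangular load, peak 26: 7w₀L³/(360EI) = 109.2/EI
  at B: triangular load, peak 26: w₀L³/(45EI) = 124.8/EI
  θ_A0 = 207.7/EI,  θ_B0 = 200.1/EI
Flexibility coefficients: a unit moment at one end gives L/(3EI) there and L/(6EI) at the far end, so f₁₁ = f₂₂ = 2/EI and f₁₂ = f₂₁ = 1/EI.
Compatibility — zero rotation at each built-in end:
  2 M_A + 1 M_B = 207.7
  1 M_A + 2 M_B = 200.1
Solving the pair gives M_A = 71.77 kN·m and M_B = 64.19 kN·m (hogging).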